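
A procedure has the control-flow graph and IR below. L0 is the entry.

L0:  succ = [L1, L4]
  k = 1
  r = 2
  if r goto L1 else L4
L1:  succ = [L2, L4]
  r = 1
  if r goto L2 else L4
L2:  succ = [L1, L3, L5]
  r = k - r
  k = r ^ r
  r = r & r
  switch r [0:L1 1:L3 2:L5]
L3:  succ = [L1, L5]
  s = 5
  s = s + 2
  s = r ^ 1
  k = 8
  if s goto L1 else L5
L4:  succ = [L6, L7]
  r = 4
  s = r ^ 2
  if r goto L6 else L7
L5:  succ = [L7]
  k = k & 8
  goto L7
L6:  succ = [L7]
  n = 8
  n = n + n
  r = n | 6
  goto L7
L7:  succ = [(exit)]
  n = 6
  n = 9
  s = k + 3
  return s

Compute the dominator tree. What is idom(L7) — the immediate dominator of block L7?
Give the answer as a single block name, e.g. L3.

idom tree: L1←L0 L2←L1 L3←L2 L4←L0 L5←L2 L6←L4 L7←L0
Join-block Dom:
  L1: preds {L0,L2,L3}: {L0} ∩ {L0,L1,L2} ∩ {L0,L1,L2,L3} = {L0}; idom=L0
  L4: preds {L0,L1}: {L0} ∩ {L0,L1} = {L0}; idom=L0
  L5: preds {L2,L3}: {L0,L1,L2} ∩ {L0,L1,L2,L3} = {L0,L1,L2}; idom=L2
  L7: preds {L4,L5,L6}: {L0,L4} ∩ {L0,L1,L2,L5} ∩ {L0,L4,L6} = {L0}; idom=L0

idom(L7) = L0

Answer: L0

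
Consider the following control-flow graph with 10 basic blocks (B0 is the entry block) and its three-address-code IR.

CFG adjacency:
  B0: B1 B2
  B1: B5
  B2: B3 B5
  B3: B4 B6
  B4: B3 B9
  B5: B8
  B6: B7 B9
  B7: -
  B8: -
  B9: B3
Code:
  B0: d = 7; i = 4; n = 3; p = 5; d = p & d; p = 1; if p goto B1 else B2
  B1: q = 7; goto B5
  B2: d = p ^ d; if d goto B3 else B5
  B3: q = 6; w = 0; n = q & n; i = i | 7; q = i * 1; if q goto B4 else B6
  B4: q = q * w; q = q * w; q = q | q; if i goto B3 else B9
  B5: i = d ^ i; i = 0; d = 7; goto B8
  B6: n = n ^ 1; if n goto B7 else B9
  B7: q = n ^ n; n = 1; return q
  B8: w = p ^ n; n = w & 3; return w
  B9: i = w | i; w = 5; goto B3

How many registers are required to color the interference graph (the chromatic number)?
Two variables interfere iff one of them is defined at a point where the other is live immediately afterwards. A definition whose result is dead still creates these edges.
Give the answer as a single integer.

Per-block:
  B0 def {d,i,n,p} use ∅
  B1 def {q} use ∅
  B2 def {d} use {d,p}
  B3 def {i,n,q,w} use {i,n}
  B4 def {q} use {i,q,w}
  B5 def {d,i} use {d,i}
  B6 def {n} use {n}
  B7 def {n,q} use {n}
  B8 def {n,w} use {n,p}
  B9 def {i,w} use {i,w}

Live sets:
  B0 li=∅ lo={d,i,n,p}
  B1 li={d,i,n,p} lo={d,i,n,p}
  B2 li={d,i,n,p} lo={d,i,n,p}
  B3 li={i,n} lo={i,n,q,w}
  B4 li={i,n,q,w} lo={i,n,w}
  B5 li={d,i,n,p} lo={n,p}
  B6 li={i,n,w} lo={i,n,w}
  B7 li={n} lo=∅
  B8 li={n,p} lo=∅
  B9 li={i,n,w} lo={i,n}

Interference:
  d: {i,n,p,q}
  i: {d,n,p,q,w}
  n: {d,i,p,q,w}
  p: {d,i,n,q}
  q: {d,i,n,p,w}
  w: {i,n,q}

Registers:
  lower bound: {d,i,n,p,q} mutually conflict ⇒ χ ≥ 5
  assign d→r3 i→r0 n→r1 p→r4 q→r2 w→r3 — no edge inside a register ⇒ χ ≤ 5
  χ = 5

Answer: 5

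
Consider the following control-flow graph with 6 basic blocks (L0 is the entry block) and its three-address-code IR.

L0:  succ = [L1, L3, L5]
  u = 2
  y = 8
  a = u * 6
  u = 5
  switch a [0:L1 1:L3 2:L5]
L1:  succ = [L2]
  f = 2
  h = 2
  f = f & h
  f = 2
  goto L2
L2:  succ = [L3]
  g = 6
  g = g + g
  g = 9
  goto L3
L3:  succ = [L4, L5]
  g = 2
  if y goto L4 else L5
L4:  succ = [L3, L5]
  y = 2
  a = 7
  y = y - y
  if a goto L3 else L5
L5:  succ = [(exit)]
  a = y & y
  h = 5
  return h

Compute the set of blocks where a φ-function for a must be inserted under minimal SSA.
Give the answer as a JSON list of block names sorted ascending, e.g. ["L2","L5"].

Answer: ["L3", "L5"]

Analysis:
idom tree: L1←L0 L2←L1 L3←L0 L4←L3 L5←L0
Dom∩ at merges:
  L3: preds {L0,L2,L4}: {L0} ∩ {L0,L1,L2} ∩ {L0,L3,L4} = {L0}; idom=L0
  L5: preds {L0,L3,L4}: {L0} ∩ {L0,L3} ∩ {L0,L3,L4} = {L0}; idom=L0

Frontier:
  join L3 pred L0: · stop@L0
  join L3 pred L2: L2→L1 stop@L0
  join L3 pred L4: L4→L3 stop@L0
  join L5 pred L0: · stop@L0
  join L5 pred L3: L3 stop@L0
  join L5 pred L4: L4→L3 stop@L0
  L0 → ∅
  L1 → {L3}
  L2 → {L3}
  L3 → {L3,L5}
  L4 → {L3,L5}
  L5 → ∅

φ for a: defs {L0,L4,L5}
  DF⁺ = {L3,L5}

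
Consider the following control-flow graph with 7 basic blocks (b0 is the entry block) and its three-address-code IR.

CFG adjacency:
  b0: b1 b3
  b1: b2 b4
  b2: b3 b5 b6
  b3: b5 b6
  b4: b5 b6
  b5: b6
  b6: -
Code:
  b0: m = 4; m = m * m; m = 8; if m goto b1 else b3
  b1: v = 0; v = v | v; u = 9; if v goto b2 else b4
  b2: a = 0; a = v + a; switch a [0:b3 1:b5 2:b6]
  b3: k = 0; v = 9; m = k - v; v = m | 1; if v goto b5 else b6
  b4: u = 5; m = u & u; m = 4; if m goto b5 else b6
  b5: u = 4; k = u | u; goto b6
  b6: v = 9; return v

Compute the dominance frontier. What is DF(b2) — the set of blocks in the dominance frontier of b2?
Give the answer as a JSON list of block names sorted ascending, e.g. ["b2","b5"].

Answer: ["b3", "b5", "b6"]

Analysis:
idom tree: b1←b0 b2←b1 b3←b0 b4←b1 b5←b0 b6←b0
Dom at joins:
  b3: preds {b0,b2}: {b0} ∩ {b0,b1,b2} = {b0}; idom=b0
  b5: preds {b2,b3,b4}: {b0,b1,b2} ∩ {b0,b3} ∩ {b0,b1,b4} = {b0}; idom=b0
  b6: preds {b2,b3,b4,b5}: {b0,b1,b2} ∩ {b0,b3} ∩ {b0,b1,b4} ∩ {b0,b5} = {b0}; idom=b0

DF derivation:
  join b3 pred b0: · stop@b0
  join b3 pred b2: b2→b1 stop@b0
  join b5 pred b2: b2→b1 stop@b0
  join b5 pred b3: b3 stop@b0
  join b5 pred b4: b4→b1 stop@b0
  join b6 pred b2: b2→b1 stop@b0
  join b6 pred b3: b3 stop@b0
  join b6 pred b4: b4→b1 stop@b0
  join b6 pred b5: b5 stop@b0
  b0: DF=∅
  b1: DF={b3,b5,b6}
  b2: DF={b3,b5,b6}
  b3: DF={b5,b6}
  b4: DF={b5,b6}
  b5: DF={b6}
  b6: DF=∅

DF(b2) = ["b3", "b5", "b6"]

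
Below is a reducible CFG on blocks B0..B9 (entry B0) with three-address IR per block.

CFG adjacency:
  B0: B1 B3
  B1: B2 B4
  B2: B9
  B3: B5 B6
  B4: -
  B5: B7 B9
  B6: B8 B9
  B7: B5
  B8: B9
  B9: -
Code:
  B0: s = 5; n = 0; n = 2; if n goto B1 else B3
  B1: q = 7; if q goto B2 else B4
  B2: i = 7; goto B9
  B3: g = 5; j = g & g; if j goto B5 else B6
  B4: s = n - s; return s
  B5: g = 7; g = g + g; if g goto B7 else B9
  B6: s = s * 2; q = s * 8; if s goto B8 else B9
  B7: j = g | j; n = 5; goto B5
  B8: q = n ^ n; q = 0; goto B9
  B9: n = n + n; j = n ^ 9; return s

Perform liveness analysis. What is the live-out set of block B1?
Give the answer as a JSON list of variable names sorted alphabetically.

def/use:
  B0: def={n,s} ue=∅
  B1: def={q} ue=∅
  B2: def={i} ue=∅
  B3: def={g,j} ue=∅
  B4: def={s} ue={n,s}
  B5: def={g} ue=∅
  B6: def={q,s} ue={s}
  B7: def={j,n} ue={g,j}
  B8: def={q} ue={n}
  B9: def={j,n} ue={n,s}

Backward fixpoint:
  live B0: ∅→{n,s}
  live B1: {n,s}→{n,s}
  live B2: {n,s}→{n,s}
  live B3: {n,s}→{j,n,s}
  live B4: {n,s}→∅
  live B5: {j,n,s}→{g,j,n,s}
  live B6: {n,s}→{n,s}
  live B7: {g,j,s}→{j,n,s}
  live B8: {n,s}→{n,s}
  live B9: {n,s}→∅

live-out(B1) = ["n", "s"]

Answer: ["n", "s"]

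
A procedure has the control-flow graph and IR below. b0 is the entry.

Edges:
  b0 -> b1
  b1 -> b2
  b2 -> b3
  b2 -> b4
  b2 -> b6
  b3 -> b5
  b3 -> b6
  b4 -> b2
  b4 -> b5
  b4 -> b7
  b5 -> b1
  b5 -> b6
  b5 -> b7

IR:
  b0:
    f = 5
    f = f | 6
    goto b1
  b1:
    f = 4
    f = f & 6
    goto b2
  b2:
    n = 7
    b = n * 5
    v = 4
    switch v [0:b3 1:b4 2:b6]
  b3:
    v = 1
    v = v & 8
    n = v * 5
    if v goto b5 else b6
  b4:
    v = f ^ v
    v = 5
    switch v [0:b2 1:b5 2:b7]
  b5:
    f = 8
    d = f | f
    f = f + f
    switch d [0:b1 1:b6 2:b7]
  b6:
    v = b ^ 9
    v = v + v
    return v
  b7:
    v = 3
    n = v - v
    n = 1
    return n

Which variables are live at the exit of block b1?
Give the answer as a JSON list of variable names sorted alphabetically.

def/use:
  b0 def {f} use ∅
  b1 def {f} use ∅
  b2 def {b,n,v} use ∅
  b3 def {n,v} use ∅
  b4 def {v} use {f,v}
  b5 def {d,f} use ∅
  b6 def {v} use {b}
  b7 def {n,v} use ∅

Liveness:
  b0: in=∅ out=∅
  b1: in=∅ out={f}
  b2: in={f} out={b,f,v}
  b3: in={b} out={b}
  b4: in={b,f,v} out={b,f}
  b5: in={b} out={b}
  b6: in={b} out=∅
  b7: in=∅ out=∅

live-out(b1) = ["f"]

Answer: ["f"]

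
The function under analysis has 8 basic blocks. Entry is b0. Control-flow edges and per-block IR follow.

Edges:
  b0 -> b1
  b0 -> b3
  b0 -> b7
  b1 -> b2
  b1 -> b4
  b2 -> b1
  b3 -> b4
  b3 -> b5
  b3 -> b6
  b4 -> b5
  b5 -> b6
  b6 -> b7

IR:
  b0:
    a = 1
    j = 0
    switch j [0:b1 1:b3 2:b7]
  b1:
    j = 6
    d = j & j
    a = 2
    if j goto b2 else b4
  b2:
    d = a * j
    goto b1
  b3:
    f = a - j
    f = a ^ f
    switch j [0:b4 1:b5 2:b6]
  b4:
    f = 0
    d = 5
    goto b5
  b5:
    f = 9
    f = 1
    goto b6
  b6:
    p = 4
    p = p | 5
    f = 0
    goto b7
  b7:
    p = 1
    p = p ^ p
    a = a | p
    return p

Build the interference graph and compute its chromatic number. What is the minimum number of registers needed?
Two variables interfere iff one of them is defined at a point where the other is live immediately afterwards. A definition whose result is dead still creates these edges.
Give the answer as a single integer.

Answer: 3

Derivation:
Block summaries:
  b0: {a,j} / ∅
  b1: {a,d,j} / ∅
  b2: {d} / {a,j}
  b3: {f} / {a,j}
  b4: {d,f} / ∅
  b5: {f} / ∅
  b6: {f,p} / ∅
  b7: {a,p} / {a}

Backward fixpoint:
  b0: in=∅ out={a,j}
  b1: in=∅ out={a,j}
  b2: in={a,j} out=∅
  b3: in={a,j} out={a}
  b4: in={a} out={a}
  b5: in={a} out={a}
  b6: in={a} out={a}
  b7: in={a} out=∅

Conflict graph:
  a↔{d,f,j,p}
  d↔{a,j}
  f↔{a,j}
  j↔{a,d,f}
  p↔{a}

Chromatic number:
  clique {a,d,j} ⇒ need ≥ 3
  assign a→r0 d→r2 f→r2 j→r1 p→r1 — no edge inside a register ⇒ χ ≤ 3
  χ = 3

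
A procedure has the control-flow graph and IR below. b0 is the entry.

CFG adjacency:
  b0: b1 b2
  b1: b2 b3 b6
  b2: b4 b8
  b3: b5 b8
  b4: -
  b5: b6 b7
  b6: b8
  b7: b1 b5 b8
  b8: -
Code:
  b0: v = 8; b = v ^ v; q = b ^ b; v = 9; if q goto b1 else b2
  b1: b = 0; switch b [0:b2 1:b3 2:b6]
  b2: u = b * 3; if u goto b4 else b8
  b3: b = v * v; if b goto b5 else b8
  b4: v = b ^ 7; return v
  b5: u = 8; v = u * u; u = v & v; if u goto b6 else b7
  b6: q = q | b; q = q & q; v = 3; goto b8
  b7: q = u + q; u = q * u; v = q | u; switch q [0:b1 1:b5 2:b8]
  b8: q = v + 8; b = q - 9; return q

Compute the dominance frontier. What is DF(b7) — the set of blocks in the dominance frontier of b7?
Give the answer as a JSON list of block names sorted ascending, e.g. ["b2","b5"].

Answer: ["b1", "b5", "b8"]

Working:
idom tree: b1←b0 b2←b0 b3←b1 b4←b2 b5←b3 b6←b1 b7←b5 b8←b0
Dom at joins:
  b1: preds {b0,b7}: {b0} ∩ {b0,b1,b3,b5,b7} = {b0}; idom=b0
  b2: preds {b0,b1}: {b0} ∩ {b0,b1} = {b0}; idom=b0
  b5: preds {b3,b7}: {b0,b1,b3} ∩ {b0,b1,b3,b5,b7} = {b0,b1,b3}; idom=b3
  b6: preds {b1,b5}: {b0,b1} ∩ {b0,b1,b3,b5} = {b0,b1}; idom=b1
  b8: preds {b2,b3,b6,b7}: {b0,b2} ∩ {b0,b1,b3} ∩ {b0,b1,b6} ∩ {b0,b1,b3,b5,b7} = {b0}; idom=b0

Frontier:
  b1←b0: walk · to b0
  b1←b7: walk b7→b5→b3→b1 to b0
  b2←b0: walk · to b0
  b2←b1: walk b1 to b0
  b5←b3: walk · to b3
  b5←b7: walk b7→b5 to b3
  b6←b1: walk · to b1
  b6←b5: walk b5→b3 to b1
  b8←b2: walk b2 to b0
  b8←b3: walk b3→b1 to b0
  b8←b6: walk b6→b1 to b0
  b8←b7: walk b7→b5→b3→b1 to b0
  DF(b0)=∅
  DF(b1)={b1,b2,b8}
  DF(b2)={b8}
  DF(b3)={b1,b6,b8}
  DF(b4)=∅
  DF(b5)={b1,b5,b6,b8}
  DF(b6)={b8}
  DF(b7)={b1,b5,b8}
  DF(b8)=∅

DF(b7) = ["b1", "b5", "b8"]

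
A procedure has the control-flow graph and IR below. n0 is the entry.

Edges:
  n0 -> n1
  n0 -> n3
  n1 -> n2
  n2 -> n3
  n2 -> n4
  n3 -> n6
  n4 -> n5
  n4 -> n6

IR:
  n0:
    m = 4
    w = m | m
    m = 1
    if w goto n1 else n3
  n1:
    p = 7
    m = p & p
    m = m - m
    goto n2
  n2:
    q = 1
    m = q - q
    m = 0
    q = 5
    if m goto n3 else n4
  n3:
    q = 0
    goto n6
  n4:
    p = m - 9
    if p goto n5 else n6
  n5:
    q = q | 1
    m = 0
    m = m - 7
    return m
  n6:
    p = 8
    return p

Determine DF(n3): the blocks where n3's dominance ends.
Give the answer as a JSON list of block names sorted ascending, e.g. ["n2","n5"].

Answer: ["n6"]

Analysis:
idom tree: n1←n0 n2←n1 n3←n0 n4←n2 n5←n4 n6←n0
Dom at joins:
  n3: preds {n0,n2}: {n0} ∩ {n0,n1,n2} = {n0}; idom=n0
  n6: preds {n3,n4}: {n0,n3} ∩ {n0,n1,n2,n4} = {n0}; idom=n0

DF derivation:
  n3←n0: walk · to n0
  n3←n2: walk n2→n1 to n0
  n6←n3: walk n3 to n0
  n6←n4: walk n4→n2→n1 to n0
  n0: DF=∅
  n1: DF={n3,n6}
  n2: DF={n3,n6}
  n3: DF={n6}
  n4: DF={n6}
  n5: DF=∅
  n6: DF=∅

DF(n3) = ["n6"]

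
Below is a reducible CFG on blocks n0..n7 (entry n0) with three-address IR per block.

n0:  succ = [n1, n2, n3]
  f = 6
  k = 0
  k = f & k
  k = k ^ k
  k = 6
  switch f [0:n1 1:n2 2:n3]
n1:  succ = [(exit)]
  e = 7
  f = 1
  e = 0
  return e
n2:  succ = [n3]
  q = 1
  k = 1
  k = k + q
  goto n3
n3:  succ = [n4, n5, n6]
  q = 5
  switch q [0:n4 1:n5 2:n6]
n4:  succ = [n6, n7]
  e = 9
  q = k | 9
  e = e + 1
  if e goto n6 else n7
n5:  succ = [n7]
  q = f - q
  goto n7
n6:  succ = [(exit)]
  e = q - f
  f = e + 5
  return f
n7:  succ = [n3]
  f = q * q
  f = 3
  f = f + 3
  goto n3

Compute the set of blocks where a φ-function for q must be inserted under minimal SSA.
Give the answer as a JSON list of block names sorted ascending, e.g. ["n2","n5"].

Answer: ["n3", "n6", "n7"]

Analysis:
idom tree: n1←n0 n2←n0 n3←n0 n4←n3 n5←n3 n6←n3 n7←n3
Dom at joins:
  n3: preds {n0,n2,n7}: {n0} ∩ {n0,n2} ∩ {n0,n3,n7} = {n0}; idom=n0
  n6: preds {n3,n4}: {n0,n3} ∩ {n0,n3,n4} = {n0,n3}; idom=n3
  n7: preds {n4,n5}: {n0,n3,n4} ∩ {n0,n3,n5} = {n0,n3}; idom=n3

DF derivation:
  join n3 pred n0: · stop@n0
  join n3 pred n2: n2 stop@n0
  join n3 pred n7: n7→n3 stop@n0
  join n6 pred n3: · stop@n3
  join n6 pred n4: n4 stop@n3
  join n7 pred n4: n4 stop@n3
  join n7 pred n5: n5 stop@n3
  n0 → ∅
  n1 → ∅
  n2 → {n3}
  n3 → {n3}
  n4 → {n6,n7}
  n5 → {n7}
  n6 → ∅
  n7 → {n3}

φ for q: defs {n2,n3,n4,n5}
  DF⁺ = {n3,n6,n7}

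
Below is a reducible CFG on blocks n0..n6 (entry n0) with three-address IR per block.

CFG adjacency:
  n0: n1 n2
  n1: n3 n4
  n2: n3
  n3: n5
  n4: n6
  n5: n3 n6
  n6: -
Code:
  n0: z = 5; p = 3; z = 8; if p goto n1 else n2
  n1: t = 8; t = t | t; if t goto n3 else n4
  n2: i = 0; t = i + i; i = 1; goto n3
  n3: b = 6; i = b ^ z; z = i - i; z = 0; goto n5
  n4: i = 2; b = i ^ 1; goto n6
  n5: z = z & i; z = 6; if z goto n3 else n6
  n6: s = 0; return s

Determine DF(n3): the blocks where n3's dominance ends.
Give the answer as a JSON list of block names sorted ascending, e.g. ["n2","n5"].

Answer: ["n3", "n6"]

Working:
idom tree: n1←n0 n2←n0 n3←n0 n4←n1 n5←n3 n6←n0
Dom∩ at merges:
  n3: preds {n1,n2,n5}: {n0,n1} ∩ {n0,n2} ∩ {n0,n3,n5} = {n0}; idom=n0
  n6: preds {n4,n5}: {n0,n1,n4} ∩ {n0,n3,n5} = {n0}; idom=n0

DF walk-up:
  n3←n1: walk n1 to n0
  n3←n2: walk n2 to n0
  n3←n5: walk n5→n3 to n0
  n6←n4: walk n4→n1 to n0
  n6←n5: walk n5→n3 to n0
  DF(n0)=∅
  DF(n1)={n3,n6}
  DF(n2)={n3}
  DF(n3)={n3,n6}
  DF(n4)={n6}
  DF(n5)={n3,n6}
  DF(n6)=∅

DF(n3) = ["n3", "n6"]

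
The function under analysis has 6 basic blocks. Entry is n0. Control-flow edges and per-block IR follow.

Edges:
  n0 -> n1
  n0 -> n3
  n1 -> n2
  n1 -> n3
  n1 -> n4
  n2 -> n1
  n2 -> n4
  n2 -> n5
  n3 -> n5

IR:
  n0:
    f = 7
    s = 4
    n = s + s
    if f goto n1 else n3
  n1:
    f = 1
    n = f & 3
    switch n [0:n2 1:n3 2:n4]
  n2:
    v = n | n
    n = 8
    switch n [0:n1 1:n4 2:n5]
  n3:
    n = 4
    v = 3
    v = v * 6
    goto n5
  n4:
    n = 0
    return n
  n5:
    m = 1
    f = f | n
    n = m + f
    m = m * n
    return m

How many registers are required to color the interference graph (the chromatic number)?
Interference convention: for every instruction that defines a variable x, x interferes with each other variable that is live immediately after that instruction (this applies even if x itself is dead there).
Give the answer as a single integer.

Block summaries:
  n0: def={f,n,s} ue=∅
  n1: def={f,n} ue=∅
  n2: def={n,v} ue={n}
  n3: def={n,v} ue=∅
  n4: def={n} ue=∅
  n5: def={f,m,n} ue={f,n}

Liveness:
  n0: in=∅ out={f}
  n1: in=∅ out={f,n}
  n2: in={f,n} out={f,n}
  n3: in={f} out={f,n}
  n4: in=∅ out=∅
  n5: in={f,n} out=∅

Conflict graph:
  f↔{m,n,s,v}
  m↔{f,n}
  n↔{f,m,v}
  s↔{f}
  v↔{f,n}

Chromatic number:
  clique {f,m,n} ⇒ need ≥ 3
  3-colouring: r0={f}  r1={n,s}  r2={m,v}
  χ = 3

Answer: 3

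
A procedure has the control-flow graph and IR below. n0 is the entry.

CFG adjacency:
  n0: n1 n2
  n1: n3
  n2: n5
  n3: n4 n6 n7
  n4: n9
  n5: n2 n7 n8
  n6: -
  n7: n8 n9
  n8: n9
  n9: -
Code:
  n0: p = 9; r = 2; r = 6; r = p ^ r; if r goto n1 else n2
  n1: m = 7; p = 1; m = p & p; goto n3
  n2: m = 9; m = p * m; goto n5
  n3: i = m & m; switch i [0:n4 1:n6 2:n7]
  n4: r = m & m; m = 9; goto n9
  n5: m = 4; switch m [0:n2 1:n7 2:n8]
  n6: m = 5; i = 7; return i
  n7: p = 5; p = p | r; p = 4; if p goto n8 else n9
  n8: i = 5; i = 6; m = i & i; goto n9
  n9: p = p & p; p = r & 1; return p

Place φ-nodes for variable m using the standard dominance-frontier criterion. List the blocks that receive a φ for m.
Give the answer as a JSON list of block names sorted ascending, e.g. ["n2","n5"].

idom tree: n1←n0 n2←n0 n3←n1 n4←n3 n5←n2 n6←n3 n7←n0 n8←n0 n9←n0
Dom at joins:
  n2: preds {n0,n5}: {n0} ∩ {n0,n2,n5} = {n0}; idom=n0
  n7: preds {n3,n5}: {n0,n1,n3} ∩ {n0,n2,n5} = {n0}; idom=n0
  n8: preds {n5,n7}: {n0,n2,n5} ∩ {n0,n7} = {n0}; idom=n0
  n9: preds {n4,n7,n8}: {n0,n1,n3,n4} ∩ {n0,n7} ∩ {n0,n8} = {n0}; idom=n0

DF derivation:
  join n2 pred n0: · stop@n0
  join n2 pred n5: n5→n2 stop@n0
  join n7 pred n3: n3→n1 stop@n0
  join n7 pred n5: n5→n2 stop@n0
  join n8 pred n5: n5→n2 stop@n0
  join n8 pred n7: n7 stop@n0
  join n9 pred n4: n4→n3→n1 stop@n0
  join n9 pred n7: n7 stop@n0
  join n9 pred n8: n8 stop@n0
  n0 → ∅
  n1 → {n7,n9}
  n2 → {n2,n7,n8}
  n3 → {n7,n9}
  n4 → {n9}
  n5 → {n2,n7,n8}
  n6 → ∅
  n7 → {n8,n9}
  n8 → {n9}
  n9 → ∅

φ for m: defs {n1,n2,n4,n5,n6,n8}
  DF⁺ = {n2,n7,n8,n9}

Answer: ["n2", "n7", "n8", "n9"]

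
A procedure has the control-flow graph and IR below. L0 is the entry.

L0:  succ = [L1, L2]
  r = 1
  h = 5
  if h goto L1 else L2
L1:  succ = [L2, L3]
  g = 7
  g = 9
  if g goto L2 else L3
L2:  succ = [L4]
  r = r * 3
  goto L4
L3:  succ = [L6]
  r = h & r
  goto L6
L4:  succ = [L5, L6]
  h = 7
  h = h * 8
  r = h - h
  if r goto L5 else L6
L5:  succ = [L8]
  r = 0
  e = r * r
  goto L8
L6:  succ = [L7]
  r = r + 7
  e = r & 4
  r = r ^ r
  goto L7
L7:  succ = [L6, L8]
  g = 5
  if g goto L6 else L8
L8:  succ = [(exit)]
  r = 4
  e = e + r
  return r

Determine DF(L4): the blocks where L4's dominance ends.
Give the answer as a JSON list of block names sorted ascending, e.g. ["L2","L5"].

Answer: ["L6", "L8"]

Analysis:
idom tree: L1←L0 L2←L0 L3←L1 L4←L2 L5←L4 L6←L0 L7←L6 L8←L0
Dom∩ at merges:
  L2: preds {L0,L1}: {L0} ∩ {L0,L1} = {L0}; idom=L0
  L6: preds {L3,L4,L7}: {L0,L1,L3} ∩ {L0,L2,L4} ∩ {L0,L6,L7} = {L0}; idom=L0
  L8: preds {L5,L7}: {L0,L2,L4,L5} ∩ {L0,L6,L7} = {L0}; idom=L0

DF walk-up:
  L2←L0: walk · to L0
  L2←L1: walk L1 to L0
  L6←L3: walk L3→L1 to L0
  L6←L4: walk L4→L2 to L0
  L6←L7: walk L7→L6 to L0
  L8←L5: walk L5→L4→L2 to L0
  L8←L7: walk L7→L6 to L0
  L0: DF=∅
  L1: DF={L2,L6}
  L2: DF={L6,L8}
  L3: DF={L6}
  L4: DF={L6,L8}
  L5: DF={L8}
  L6: DF={L6,L8}
  L7: DF={L6,L8}
  L8: DF=∅

DF(L4) = ["L6", "L8"]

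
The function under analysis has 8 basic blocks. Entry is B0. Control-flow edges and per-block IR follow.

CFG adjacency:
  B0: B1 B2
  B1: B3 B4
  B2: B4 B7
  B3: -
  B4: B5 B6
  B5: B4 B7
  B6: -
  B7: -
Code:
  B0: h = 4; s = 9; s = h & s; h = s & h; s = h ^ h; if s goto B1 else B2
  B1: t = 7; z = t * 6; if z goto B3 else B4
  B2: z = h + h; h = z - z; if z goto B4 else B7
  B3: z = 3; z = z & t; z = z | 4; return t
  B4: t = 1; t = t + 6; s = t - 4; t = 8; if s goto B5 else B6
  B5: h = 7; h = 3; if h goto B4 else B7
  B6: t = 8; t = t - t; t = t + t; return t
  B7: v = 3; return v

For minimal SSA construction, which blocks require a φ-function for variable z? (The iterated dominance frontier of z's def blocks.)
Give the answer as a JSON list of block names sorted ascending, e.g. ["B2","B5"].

idom tree: B1←B0 B2←B0 B3←B1 B4←B0 B5←B4 B6←B4 B7←B0
Dom at joins:
  B4: preds {B1,B2,B5}: {B0,B1} ∩ {B0,B2} ∩ {B0,B4,B5} = {B0}; idom=B0
  B7: preds {B2,B5}: {B0,B2} ∩ {B0,B4,B5} = {B0}; idom=B0

Frontier:
  join B4 pred B1: B1 stop@B0
  join B4 pred B2: B2 stop@B0
  join B4 pred B5: B5→B4 stop@B0
  join B7 pred B2: B2 stop@B0
  join B7 pred B5: B5→B4 stop@B0
  B0 → ∅
  B1 → {B4}
  B2 → {B4,B7}
  B3 → ∅
  B4 → {B4,B7}
  B5 → {B4,B7}
  B6 → ∅
  B7 → ∅

φ for z: defs {B1,B2,B3}
  DF⁺ = {B4,B7}

Answer: ["B4", "B7"]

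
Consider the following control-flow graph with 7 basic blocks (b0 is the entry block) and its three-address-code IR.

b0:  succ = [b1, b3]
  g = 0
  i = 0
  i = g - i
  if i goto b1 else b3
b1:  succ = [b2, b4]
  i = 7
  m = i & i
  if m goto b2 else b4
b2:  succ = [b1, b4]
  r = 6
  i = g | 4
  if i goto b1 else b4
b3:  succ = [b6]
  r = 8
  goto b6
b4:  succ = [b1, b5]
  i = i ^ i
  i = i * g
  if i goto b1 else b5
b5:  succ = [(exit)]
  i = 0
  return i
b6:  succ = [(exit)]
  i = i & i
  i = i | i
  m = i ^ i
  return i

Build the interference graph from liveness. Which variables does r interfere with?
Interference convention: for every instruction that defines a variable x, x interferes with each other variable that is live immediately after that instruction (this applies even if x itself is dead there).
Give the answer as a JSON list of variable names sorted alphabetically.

Answer: ["g", "i"]

Working:
def/use:
  b0: {g,i} / ∅
  b1: {i,m} / ∅
  b2: {i,r} / {g}
  b3: {r} / ∅
  b4: {i} / {g,i}
  b5: {i} / ∅
  b6: {i,m} / {i}

Backward fixpoint:
  live b0: ∅→{g,i}
  live b1: {g}→{g,i}
  live b2: {g}→{g,i}
  live b3: {i}→{i}
  live b4: {g,i}→{g}
  live b5: ∅→∅
  live b6: {i}→∅

Conflict graph:
  g: {i,m,r}
  i: {g,m,r}
  m: {g,i}
  r: {g,i}

N(r) = ["g", "i"]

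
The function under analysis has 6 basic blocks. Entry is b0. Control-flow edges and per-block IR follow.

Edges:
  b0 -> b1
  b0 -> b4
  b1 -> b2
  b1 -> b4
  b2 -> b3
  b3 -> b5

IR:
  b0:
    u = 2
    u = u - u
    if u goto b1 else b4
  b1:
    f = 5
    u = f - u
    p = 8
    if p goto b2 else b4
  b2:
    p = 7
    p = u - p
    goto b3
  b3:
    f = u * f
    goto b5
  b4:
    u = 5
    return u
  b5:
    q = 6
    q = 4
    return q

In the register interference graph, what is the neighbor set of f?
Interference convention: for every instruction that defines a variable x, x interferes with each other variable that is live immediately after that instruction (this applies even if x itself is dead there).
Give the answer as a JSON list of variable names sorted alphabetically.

Block summaries:
  b0: {u} / ∅
  b1: {f,p,u} / {u}
  b2: {p} / {u}
  b3: {f} / {f,u}
  b4: {u} / ∅
  b5: {q} / ∅

Backward fixpoint:
  b0: in=∅ out={u}
  b1: in={u} out={f,u}
  b2: in={f,u} out={f,u}
  b3: in={f,u} out=∅
  b4: in=∅ out=∅
  b5: in=∅ out=∅

Conflict graph:
  f↔{p,u}
  p↔{f,u}
  q↔∅
  u↔{f,p}

N(f) = ["p", "u"]

Answer: ["p", "u"]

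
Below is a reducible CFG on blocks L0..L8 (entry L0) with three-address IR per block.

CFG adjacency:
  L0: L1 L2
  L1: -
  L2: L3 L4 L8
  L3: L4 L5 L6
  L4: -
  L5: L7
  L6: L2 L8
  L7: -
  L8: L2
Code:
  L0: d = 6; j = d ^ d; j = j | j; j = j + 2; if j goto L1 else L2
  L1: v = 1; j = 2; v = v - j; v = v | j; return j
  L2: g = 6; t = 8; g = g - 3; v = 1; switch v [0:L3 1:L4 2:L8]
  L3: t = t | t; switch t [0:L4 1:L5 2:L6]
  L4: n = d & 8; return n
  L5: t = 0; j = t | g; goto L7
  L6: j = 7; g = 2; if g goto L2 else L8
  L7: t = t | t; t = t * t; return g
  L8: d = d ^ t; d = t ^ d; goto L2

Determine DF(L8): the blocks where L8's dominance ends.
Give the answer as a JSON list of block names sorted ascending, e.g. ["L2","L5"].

idom tree: L1←L0 L2←L0 L3←L2 L4←L2 L5←L3 L6←L3 L7←L5 L8←L2
Dom∩ at merges:
  L2: preds {L0,L6,L8}: {L0} ∩ {L0,L2,L3,L6} ∩ {L0,L2,L8} = {L0}; idom=L0
  L4: preds {L2,L3}: {L0,L2} ∩ {L0,L2,L3} = {L0,L2}; idom=L2
  L8: preds {L2,L6}: {L0,L2} ∩ {L0,L2,L3,L6} = {L0,L2}; idom=L2

DF walk-up:
  L2←L0: walk · to L0
  L2←L6: walk L6→L3→L2 to L0
  L2←L8: walk L8→L2 to L0
  L4←L2: walk · to L2
  L4←L3: walk L3 to L2
  L8←L2: walk · to L2
  L8←L6: walk L6→L3 to L2
  L0 → ∅
  L1 → ∅
  L2 → {L2}
  L3 → {L2,L4,L8}
  L4 → ∅
  L5 → ∅
  L6 → {L2,L8}
  L7 → ∅
  L8 → {L2}

DF(L8) = ["L2"]

Answer: ["L2"]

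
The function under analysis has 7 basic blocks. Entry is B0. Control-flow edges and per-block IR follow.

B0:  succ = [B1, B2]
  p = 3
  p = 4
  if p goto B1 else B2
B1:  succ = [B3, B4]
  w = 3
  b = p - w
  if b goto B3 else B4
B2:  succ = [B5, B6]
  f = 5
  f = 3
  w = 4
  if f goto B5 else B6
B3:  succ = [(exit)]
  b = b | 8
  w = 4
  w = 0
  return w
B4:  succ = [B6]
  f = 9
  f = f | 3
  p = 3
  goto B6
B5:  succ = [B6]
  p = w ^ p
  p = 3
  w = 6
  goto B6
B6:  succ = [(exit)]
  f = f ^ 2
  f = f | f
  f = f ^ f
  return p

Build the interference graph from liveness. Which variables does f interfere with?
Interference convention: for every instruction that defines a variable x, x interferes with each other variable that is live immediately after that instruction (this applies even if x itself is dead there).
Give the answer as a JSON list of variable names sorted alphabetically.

Block summaries:
  B0 def {p} use ∅
  B1 def {b,w} use {p}
  B2 def {f,w} use ∅
  B3 def {b,w} use {b}
  B4 def {f,p} use ∅
  B5 def {p,w} use {p,w}
  B6 def {f} use {f,p}

Backward fixpoint:
  B0: in=∅ out={p}
  B1: in={p} out={b}
  B2: in={p} out={f,p,w}
  B3: in={b} out=∅
  B4: in=∅ out={f,p}
  B5: in={f,p,w} out={f,p}
  B6: in={f,p} out=∅

Conflict graph:
  b↔∅
  f↔{p,w}
  p↔{f,w}
  w↔{f,p}

N(f) = ["p", "w"]

Answer: ["p", "w"]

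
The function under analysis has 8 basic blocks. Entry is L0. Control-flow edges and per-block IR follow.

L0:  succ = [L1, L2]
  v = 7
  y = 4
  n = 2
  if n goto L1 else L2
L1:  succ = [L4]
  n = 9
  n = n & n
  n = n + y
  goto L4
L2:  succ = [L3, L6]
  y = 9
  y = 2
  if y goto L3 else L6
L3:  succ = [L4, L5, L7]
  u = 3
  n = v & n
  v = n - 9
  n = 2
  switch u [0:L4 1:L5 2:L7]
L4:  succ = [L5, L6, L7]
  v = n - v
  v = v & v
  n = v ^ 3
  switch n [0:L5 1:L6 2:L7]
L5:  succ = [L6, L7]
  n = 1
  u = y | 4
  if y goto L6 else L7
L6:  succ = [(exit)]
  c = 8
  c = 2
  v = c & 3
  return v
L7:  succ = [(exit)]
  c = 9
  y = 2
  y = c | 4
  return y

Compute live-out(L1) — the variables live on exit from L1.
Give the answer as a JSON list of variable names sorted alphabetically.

Answer: ["n", "v", "y"]

Derivation:
def/use:
  L0: {n,v,y} / ∅
  L1: {n} / {y}
  L2: {y} / ∅
  L3: {n,u,v} / {n,v}
  L4: {n,v} / {n,v}
  L5: {n,u} / {y}
  L6: {c,v} / ∅
  L7: {c,y} / ∅

Live sets:
  live L0: ∅→{n,v,y}
  live L1: {v,y}→{n,v,y}
  live L2: {n,v}→{n,v,y}
  live L3: {n,v,y}→{n,v,y}
  live L4: {n,v,y}→{y}
  live L5: {y}→∅
  live L6: ∅→∅
  live L7: ∅→∅

live-out(L1) = ["n", "v", "y"]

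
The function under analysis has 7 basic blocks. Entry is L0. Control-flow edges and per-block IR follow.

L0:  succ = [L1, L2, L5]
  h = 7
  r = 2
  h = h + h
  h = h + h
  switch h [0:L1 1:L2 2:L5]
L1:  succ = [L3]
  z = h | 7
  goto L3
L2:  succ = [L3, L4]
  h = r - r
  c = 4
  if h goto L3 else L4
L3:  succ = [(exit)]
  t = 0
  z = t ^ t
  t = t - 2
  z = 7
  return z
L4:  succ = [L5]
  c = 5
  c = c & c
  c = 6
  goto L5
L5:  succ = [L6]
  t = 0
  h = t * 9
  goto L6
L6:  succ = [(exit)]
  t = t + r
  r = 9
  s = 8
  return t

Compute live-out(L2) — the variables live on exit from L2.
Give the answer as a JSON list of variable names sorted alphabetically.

Answer: ["r"]

Analysis:
Block summaries:
  L0: {h,r} / ∅
  L1: {z} / {h}
  L2: {c,h} / {r}
  L3: {t,z} / ∅
  L4: {c} / ∅
  L5: {h,t} / ∅
  L6: {r,s,t} / {r,t}

Live sets:
  L0: in=∅ out={h,r}
  L1: in={h} out=∅
  L2: in={r} out={r}
  L3: in=∅ out=∅
  L4: in={r} out={r}
  L5: in={r} out={r,t}
  L6: in={r,t} out=∅

live-out(L2) = ["r"]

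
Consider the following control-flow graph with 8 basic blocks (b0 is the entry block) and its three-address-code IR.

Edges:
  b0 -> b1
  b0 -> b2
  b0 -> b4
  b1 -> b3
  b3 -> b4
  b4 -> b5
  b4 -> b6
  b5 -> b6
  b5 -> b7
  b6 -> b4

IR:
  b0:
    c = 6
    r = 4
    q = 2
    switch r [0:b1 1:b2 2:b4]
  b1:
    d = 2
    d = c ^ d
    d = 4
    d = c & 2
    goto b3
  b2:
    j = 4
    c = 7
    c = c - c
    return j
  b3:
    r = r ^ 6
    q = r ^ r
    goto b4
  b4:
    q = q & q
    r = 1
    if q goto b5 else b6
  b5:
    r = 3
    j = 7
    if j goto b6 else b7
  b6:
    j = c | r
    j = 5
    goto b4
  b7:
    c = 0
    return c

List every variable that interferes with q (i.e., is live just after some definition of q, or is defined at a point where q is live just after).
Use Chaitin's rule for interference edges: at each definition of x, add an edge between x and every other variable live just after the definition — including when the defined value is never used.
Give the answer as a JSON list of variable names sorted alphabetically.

def/use:
  b0: def={c,q,r} ue=∅
  b1: def={d} ue={c}
  b2: def={c,j} ue=∅
  b3: def={q,r} ue={r}
  b4: def={q,r} ue={q}
  b5: def={j,r} ue=∅
  b6: def={j} ue={c,r}
  b7: def={c} ue=∅

Backward fixpoint:
  b0: in=∅ out={c,q,r}
  b1: in={c,r} out={c,r}
  b2: in=∅ out=∅
  b3: in={c,r} out={c,q}
  b4: in={c,q} out={c,q,r}
  b5: in={c,q} out={c,q,r}
  b6: in={c,q,r} out={c,q}
  b7: in=∅ out=∅

Interference:
  c↔{d,j,q,r}
  d↔{c,r}
  j↔{c,q,r}
  q↔{c,j,r}
  r↔{c,d,j,q}

N(q) = ["c", "j", "r"]

Answer: ["c", "j", "r"]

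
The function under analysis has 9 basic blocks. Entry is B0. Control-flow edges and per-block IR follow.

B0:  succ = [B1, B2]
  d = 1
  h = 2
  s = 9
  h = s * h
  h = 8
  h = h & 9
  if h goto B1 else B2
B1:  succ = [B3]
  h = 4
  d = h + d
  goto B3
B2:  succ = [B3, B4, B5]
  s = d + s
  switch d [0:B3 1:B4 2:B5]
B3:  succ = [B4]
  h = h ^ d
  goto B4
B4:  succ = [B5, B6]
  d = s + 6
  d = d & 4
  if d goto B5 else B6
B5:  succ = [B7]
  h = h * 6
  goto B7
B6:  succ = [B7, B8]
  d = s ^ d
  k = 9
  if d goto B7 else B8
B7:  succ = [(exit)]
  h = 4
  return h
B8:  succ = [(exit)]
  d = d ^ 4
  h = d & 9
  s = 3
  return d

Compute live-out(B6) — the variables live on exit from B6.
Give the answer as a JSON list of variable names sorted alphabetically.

Answer: ["d"]

Derivation:
Per-block:
  B0: def={d,h,s} ue=∅
  B1: def={d,h} ue={d}
  B2: def={s} ue={d,s}
  B3: def={h} ue={d,h}
  B4: def={d} ue={s}
  B5: def={h} ue={h}
  B6: def={d,k} ue={d,s}
  B7: def={h} ue=∅
  B8: def={d,h,s} ue={d}

Backward fixpoint:
  B0 li=∅ lo={d,h,s}
  B1 li={d,s} lo={d,h,s}
  B2 li={d,h,s} lo={d,h,s}
  B3 li={d,h,s} lo={h,s}
  B4 li={h,s} lo={d,h,s}
  B5 li={h} lo=∅
  B6 li={d,s} lo={d}
  B7 li=∅ lo=∅
  B8 li={d} lo=∅

live-out(B6) = ["d"]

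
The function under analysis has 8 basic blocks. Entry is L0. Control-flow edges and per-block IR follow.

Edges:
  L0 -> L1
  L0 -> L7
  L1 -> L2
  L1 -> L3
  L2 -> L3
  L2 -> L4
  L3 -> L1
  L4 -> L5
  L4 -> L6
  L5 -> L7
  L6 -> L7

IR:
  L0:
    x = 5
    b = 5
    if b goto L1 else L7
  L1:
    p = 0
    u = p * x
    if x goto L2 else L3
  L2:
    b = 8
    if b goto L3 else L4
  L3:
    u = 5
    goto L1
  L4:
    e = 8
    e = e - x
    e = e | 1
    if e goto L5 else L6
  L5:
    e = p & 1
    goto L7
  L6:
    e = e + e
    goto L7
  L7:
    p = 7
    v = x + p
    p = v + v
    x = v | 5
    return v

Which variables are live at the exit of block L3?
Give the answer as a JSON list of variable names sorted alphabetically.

Block summaries:
  L0: {b,x} / ∅
  L1: {p,u} / {x}
  L2: {b} / ∅
  L3: {u} / ∅
  L4: {e} / {x}
  L5: {e} / {p}
  L6: {e} / {e}
  L7: {p,v,x} / {x}

Live sets:
  L0: in=∅ out={x}
  L1: in={x} out={p,x}
  L2: in={p,x} out={p,x}
  L3: in={x} out={x}
  L4: in={p,x} out={e,p,x}
  L5: in={p,x} out={x}
  L6: in={e,x} out={x}
  L7: in={x} out=∅

live-out(L3) = ["x"]

Answer: ["x"]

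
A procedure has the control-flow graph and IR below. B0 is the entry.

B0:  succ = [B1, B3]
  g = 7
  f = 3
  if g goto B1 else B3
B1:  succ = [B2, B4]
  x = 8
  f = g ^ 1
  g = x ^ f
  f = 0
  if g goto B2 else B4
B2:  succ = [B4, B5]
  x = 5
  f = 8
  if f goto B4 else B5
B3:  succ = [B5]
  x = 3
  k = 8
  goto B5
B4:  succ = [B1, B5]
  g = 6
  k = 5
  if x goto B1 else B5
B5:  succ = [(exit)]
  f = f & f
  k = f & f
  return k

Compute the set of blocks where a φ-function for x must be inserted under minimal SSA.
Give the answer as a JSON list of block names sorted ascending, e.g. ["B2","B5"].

Answer: ["B1", "B4", "B5"]

Analysis:
idom tree: B1←B0 B2←B1 B3←B0 B4←B1 B5←B0
Join-block Dom:
  B1: preds {B0,B4}: {B0} ∩ {B0,B1,B4} = {B0}; idom=B0
  B4: preds {B1,B2}: {B0,B1} ∩ {B0,B1,B2} = {B0,B1}; idom=B1
  B5: preds {B2,B3,B4}: {B0,B1,B2} ∩ {B0,B3} ∩ {B0,B1,B4} = {B0}; idom=B0

Frontier:
  B1←B0: walk · to B0
  B1←B4: walk B4→B1 to B0
  B4←B1: walk · to B1
  B4←B2: walk B2 to B1
  B5←B2: walk B2→B1 to B0
  B5←B3: walk B3 to B0
  B5←B4: walk B4→B1 to B0
  DF(B0)=∅
  DF(B1)={B1,B5}
  DF(B2)={B4,B5}
  DF(B3)={B5}
  DF(B4)={B1,B5}
  DF(B5)=∅

φ for x: defs {B1,B2,B3}
  DF⁺ = {B1,B4,B5}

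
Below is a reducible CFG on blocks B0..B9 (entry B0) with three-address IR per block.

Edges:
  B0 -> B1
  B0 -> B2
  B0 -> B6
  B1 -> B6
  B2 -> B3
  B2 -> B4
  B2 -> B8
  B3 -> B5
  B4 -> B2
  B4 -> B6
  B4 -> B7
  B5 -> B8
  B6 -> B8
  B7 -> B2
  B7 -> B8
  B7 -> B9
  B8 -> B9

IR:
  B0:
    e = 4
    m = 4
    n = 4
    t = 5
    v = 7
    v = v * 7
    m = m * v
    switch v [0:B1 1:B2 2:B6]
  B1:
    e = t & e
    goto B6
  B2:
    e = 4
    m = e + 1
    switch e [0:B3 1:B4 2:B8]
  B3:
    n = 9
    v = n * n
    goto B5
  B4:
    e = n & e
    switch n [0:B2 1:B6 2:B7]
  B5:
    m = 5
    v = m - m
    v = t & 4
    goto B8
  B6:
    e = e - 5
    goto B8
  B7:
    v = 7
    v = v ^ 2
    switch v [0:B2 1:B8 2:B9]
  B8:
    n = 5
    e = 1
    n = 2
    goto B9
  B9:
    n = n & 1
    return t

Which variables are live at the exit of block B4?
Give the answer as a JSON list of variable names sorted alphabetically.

Block summaries:
  B0: {e,m,n,t,v} / ∅
  B1: {e} / {e,t}
  B2: {e,m} / ∅
  B3: {n,v} / ∅
  B4: {e} / {e,n}
  B5: {m,v} / {t}
  B6: {e} / {e}
  B7: {v} / ∅
  B8: {e,n} / ∅
  B9: {n} / {n,t}

Backward fixpoint:
  B0: in=∅ out={e,n,t}
  B1: in={e,t} out={e,t}
  B2: in={n,t} out={e,n,t}
  B3: in={t} out={t}
  B4: in={e,n,t} out={e,n,t}
  B5: in={t} out={t}
  B6: in={e,t} out={t}
  B7: in={n,t} out={n,t}
  B8: in={t} out={n,t}
  B9: in={n,t} out=∅

live-out(B4) = ["e", "n", "t"]

Answer: ["e", "n", "t"]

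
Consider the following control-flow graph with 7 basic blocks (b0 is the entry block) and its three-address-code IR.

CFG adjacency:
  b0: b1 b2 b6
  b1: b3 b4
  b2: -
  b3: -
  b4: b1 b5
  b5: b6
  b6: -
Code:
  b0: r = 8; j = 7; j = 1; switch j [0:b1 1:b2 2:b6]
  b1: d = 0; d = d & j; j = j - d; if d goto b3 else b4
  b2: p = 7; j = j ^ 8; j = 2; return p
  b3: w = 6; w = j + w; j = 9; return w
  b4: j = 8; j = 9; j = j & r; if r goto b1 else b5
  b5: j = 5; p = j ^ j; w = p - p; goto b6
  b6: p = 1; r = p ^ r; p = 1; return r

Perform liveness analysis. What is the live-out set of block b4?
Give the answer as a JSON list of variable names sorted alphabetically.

Answer: ["j", "r"]

Working:
Per-block:
  b0 def {j,r} use ∅
  b1 def {d,j} use {j}
  b2 def {j,p} use {j}
  b3 def {j,w} use {j}
  b4 def {j} use {r}
  b5 def {j,p,w} use ∅
  b6 def {p,r} use {r}

Live sets:
  live b0: ∅→{j,r}
  live b1: {j,r}→{j,r}
  live b2: {j}→∅
  live b3: {j}→∅
  live b4: {r}→{j,r}
  live b5: {r}→{r}
  live b6: {r}→∅

live-out(b4) = ["j", "r"]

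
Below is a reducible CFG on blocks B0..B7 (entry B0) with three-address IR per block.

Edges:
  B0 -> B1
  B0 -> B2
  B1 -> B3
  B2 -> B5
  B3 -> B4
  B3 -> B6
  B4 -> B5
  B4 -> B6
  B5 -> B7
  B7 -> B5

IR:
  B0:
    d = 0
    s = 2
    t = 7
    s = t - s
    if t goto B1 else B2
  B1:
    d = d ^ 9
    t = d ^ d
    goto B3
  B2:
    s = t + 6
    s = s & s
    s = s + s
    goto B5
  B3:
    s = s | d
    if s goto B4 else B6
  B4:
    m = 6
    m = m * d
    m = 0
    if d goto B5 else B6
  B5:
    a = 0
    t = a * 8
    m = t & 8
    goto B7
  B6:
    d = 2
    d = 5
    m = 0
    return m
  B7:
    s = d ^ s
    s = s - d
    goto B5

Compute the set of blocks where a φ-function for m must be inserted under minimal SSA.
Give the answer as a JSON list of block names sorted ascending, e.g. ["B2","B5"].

Answer: ["B5", "B6"]

Working:
idom tree: B1←B0 B2←B0 B3←B1 B4←B3 B5←B0 B6←B3 B7←B5
Dom∩ at merges:
  B5: preds {B2,B4,B7}: {B0,B2} ∩ {B0,B1,B3,B4} ∩ {B0,B5,B7} = {B0}; idom=B0
  B6: preds {B3,B4}: {B0,B1,B3} ∩ {B0,B1,B3,B4} = {B0,B1,B3}; idom=B3

DF derivation:
  join B5 pred B2: B2 stop@B0
  join B5 pred B4: B4→B3→B1 stop@B0
  join B5 pred B7: B7→B5 stop@B0
  join B6 pred B3: · stop@B3
  join B6 pred B4: B4 stop@B3
  B0: DF=∅
  B1: DF={B5}
  B2: DF={B5}
  B3: DF={B5}
  B4: DF={B5,B6}
  B5: DF={B5}
  B6: DF=∅
  B7: DF={B5}

φ for m: defs {B4,B5,B6}
  DF⁺ = {B5,B6}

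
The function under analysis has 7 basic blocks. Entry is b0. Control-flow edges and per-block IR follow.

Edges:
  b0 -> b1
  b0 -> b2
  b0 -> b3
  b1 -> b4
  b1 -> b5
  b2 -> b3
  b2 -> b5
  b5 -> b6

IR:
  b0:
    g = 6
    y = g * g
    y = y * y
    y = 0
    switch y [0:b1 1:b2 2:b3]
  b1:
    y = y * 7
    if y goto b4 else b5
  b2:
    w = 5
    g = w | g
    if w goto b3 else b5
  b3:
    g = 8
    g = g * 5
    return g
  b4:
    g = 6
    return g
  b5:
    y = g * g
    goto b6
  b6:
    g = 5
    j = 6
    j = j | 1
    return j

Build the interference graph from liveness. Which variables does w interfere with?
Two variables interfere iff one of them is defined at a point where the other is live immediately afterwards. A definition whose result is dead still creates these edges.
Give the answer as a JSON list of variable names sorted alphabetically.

def/use:
  b0 def {g,y} use ∅
  b1 def {y} use {y}
  b2 def {g,w} use {g}
  b3 def {g} use ∅
  b4 def {g} use ∅
  b5 def {y} use {g}
  b6 def {g,j} use ∅

Live sets:
  b0: in=∅ out={g,y}
  b1: in={g,y} out={g}
  b2: in={g} out={g}
  b3: in=∅ out=∅
  b4: in=∅ out=∅
  b5: in={g} out=∅
  b6: in=∅ out=∅

Interfere edges:
  g↔{w,y}
  j↔∅
  w↔{g}
  y↔{g}

N(w) = ["g"]

Answer: ["g"]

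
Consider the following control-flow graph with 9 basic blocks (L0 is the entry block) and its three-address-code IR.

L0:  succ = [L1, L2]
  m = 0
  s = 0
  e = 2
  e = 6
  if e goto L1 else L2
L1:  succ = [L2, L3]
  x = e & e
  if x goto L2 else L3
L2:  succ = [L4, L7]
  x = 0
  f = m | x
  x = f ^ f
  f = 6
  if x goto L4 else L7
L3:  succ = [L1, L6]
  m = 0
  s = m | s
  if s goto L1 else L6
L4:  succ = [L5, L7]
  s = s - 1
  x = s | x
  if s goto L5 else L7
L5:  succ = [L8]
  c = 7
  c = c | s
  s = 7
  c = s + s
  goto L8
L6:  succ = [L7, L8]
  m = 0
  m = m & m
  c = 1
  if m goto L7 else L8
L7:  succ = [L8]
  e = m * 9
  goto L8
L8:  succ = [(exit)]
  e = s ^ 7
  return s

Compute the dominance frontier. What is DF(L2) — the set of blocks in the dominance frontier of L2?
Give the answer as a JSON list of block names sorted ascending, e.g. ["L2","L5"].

idom tree: L1←L0 L2←L0 L3←L1 L4←L2 L5←L4 L6←L3 L7←L0 L8←L0
Dom at joins:
  L1: preds {L0,L3}: {L0} ∩ {L0,L1,L3} = {L0}; idom=L0
  L2: preds {L0,L1}: {L0} ∩ {L0,L1} = {L0}; idom=L0
  L7: preds {L2,L4,L6}: {L0,L2} ∩ {L0,L2,L4} ∩ {L0,L1,L3,L6} = {L0}; idom=L0
  L8: preds {L5,L6,L7}: {L0,L2,L4,L5} ∩ {L0,L1,L3,L6} ∩ {L0,L7} = {L0}; idom=L0

Frontier:
  join L1 pred L0: · stop@L0
  join L1 pred L3: L3→L1 stop@L0
  join L2 pred L0: · stop@L0
  join L2 pred L1: L1 stop@L0
  join L7 pred L2: L2 stop@L0
  join L7 pred L4: L4→L2 stop@L0
  join L7 pred L6: L6→L3→L1 stop@L0
  join L8 pred L5: L5→L4→L2 stop@L0
  join L8 pred L6: L6→L3→L1 stop@L0
  join L8 pred L7: L7 stop@L0
  L0 → ∅
  L1 → {L1,L2,L7,L8}
  L2 → {L7,L8}
  L3 → {L1,L7,L8}
  L4 → {L7,L8}
  L5 → {L8}
  L6 → {L7,L8}
  L7 → {L8}
  L8 → ∅

DF(L2) = ["L7", "L8"]

Answer: ["L7", "L8"]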